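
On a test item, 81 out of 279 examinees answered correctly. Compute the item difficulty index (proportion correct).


Item difficulty p = number correct / total examinees
p = 81 / 279
p = 0.2903

0.2903


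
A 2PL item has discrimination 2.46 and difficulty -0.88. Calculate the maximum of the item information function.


For 2PL, max info at theta = b = -0.88
I_max = a^2 / 4 = 2.46^2 / 4
= 6.0516 / 4
I_max = 1.5129

1.5129


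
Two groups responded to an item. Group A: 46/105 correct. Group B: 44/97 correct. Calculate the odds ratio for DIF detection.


Odds_A = 46/59 = 0.7797
Odds_B = 44/53 = 0.8302
OR = Odds_A / Odds_B = 0.7797 / 0.8302
Exactly, OR = (46 * 53) / (59 * 44) = 2438 / 2596
OR = 0.9391

0.9391


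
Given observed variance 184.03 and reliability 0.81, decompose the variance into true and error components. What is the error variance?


var_true = rxx * var_obs = 0.81 * 184.03 = 149.0643
var_error = var_obs - var_true
var_error = 184.03 - 149.0643
var_error = 34.9657

34.9657


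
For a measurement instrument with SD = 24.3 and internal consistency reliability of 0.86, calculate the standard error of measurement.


SEM = SD * sqrt(1 - rxx)
SEM = 24.3 * sqrt(1 - 0.86)
SEM = 24.3 * sqrt(0.14) = 24.3 * 0.374166
SEM = 9.0922

9.0922


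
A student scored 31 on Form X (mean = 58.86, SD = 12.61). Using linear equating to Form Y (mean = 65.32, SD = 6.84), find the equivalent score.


slope = SD_Y / SD_X = 6.84 / 12.61 ~ 0.5424
intercept = mean_Y - slope * mean_X = 65.32 - (6.84 / 12.61) * 58.86 ~ 33.3928
Y = slope * X + intercept. To avoid rounding drift from the rounded slope/intercept, evaluate the equivalent form Y = mean_Y + SD_Y * (X - mean_X) / SD_X at full precision:
Y = 65.32 + 6.84 * (31 - 58.86) / 12.61
Y = 65.32 - 6.84 * 27.86 / 12.61
Y = 65.32 - 190.5624 / 12.61
Y = 65.32 - 15.112
Y = 50.208

50.208


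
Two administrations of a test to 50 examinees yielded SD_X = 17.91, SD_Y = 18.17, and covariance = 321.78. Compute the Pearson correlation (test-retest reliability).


r = cov(X,Y) / (SD_X * SD_Y)
r = 321.78 / (17.91 * 18.17)
r = 321.78 / 325.4247
r = 0.9888

0.9888


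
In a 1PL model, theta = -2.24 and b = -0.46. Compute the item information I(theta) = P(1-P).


P = 1/(1+exp(-(-2.24--0.46))) = 0.1443
I = P*(1-P) = 0.1443 * 0.8557
I = 0.1235

0.1235


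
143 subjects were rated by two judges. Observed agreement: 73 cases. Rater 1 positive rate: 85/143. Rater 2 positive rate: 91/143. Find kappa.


P_o = 73/143 = 0.51049
P_e = (85*91 + 58*52) / 20449 = 0.525747
kappa = (P_o - P_e) / (1 - P_e)
kappa = (0.51049 - 0.525747) / (1 - 0.525747)
kappa = -0.0322

-0.0322


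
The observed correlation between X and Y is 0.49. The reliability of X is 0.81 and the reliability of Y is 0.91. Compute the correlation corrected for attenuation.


r_corrected = rxy / sqrt(rxx * ryy)
= 0.49 / sqrt(0.81 * 0.91)
= 0.49 / sqrt(0.7371)
= 0.49 / 0.858545
r_corrected = 0.5707

0.5707


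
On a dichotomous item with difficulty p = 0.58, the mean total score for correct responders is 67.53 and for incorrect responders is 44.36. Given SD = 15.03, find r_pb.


q = 1 - p = 0.42
rpb = ((M1 - M0) / SD) * sqrt(p * q)
rpb = ((67.53 - 44.36) / 15.03) * sqrt(0.58 * 0.42)
rpb = 0.7609

0.7609


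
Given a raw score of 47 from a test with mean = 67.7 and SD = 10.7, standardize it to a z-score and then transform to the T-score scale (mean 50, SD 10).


z = (X - mean) / SD = (47 - 67.7) / 10.7
z = -20.7 / 10.7
z = -1.9346
T-score = T = 50 + 10z
Carry z at full precision (z = -20.7 / 10.7) into the conversion:
T-score = 50 + 10 * (-20.7 / 10.7) = 50 + -207 / 10.7
T-score = 50 + -19.3458
T-score = 30.6542

30.6542


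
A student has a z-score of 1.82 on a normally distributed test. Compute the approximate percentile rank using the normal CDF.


CDF(z) = 0.5 * (1 + erf(z/sqrt(2)))
erf(1.2869) = 0.9312
CDF = 0.9656
Percentile rank = 0.9656 * 100 = 96.56

96.56


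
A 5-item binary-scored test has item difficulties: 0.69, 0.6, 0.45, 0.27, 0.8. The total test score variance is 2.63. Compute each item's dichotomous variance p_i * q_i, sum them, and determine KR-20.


For each item, compute p_i * q_i:
  Item 1: 0.69 * 0.31 = 0.2139
  Item 2: 0.6 * 0.4 = 0.24
  Item 3: 0.45 * 0.55 = 0.2475
  Item 4: 0.27 * 0.73 = 0.1971
  Item 5: 0.8 * 0.2 = 0.16
Sum(p_i * q_i) = 0.2139 + 0.24 + 0.2475 + 0.1971 + 0.16 = 1.0585
KR-20 = (k/(k-1)) * (1 - Sum(p_i*q_i) / Var_total)
= (5/4) * (1 - 1.0585/2.63)
= 1.25 * 0.5975
KR-20 = 0.7469

0.7469


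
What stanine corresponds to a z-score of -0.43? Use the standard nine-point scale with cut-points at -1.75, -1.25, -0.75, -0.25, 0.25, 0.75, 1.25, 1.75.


Stanine boundaries: [-1.75, -1.25, -0.75, -0.25, 0.25, 0.75, 1.25, 1.75]
z = -0.43
Check each boundary:
  z >= -1.75 -> could be stanine 2
  z >= -1.25 -> could be stanine 3
  z >= -0.75 -> could be stanine 4
  z < -0.25
  z < 0.25
  z < 0.75
  z < 1.25
  z < 1.75
Highest qualifying boundary gives stanine = 4

4


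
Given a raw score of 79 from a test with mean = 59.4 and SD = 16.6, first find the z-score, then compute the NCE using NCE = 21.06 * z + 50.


z = (X - mean) / SD = (79 - 59.4) / 16.6
z = 19.6 / 16.6
z = 1.1807
NCE = NCE = 21.06z + 50
Carry z at full precision (z = 19.6 / 16.6) into the conversion:
NCE = 21.06 * (19.6 / 16.6) + 50 = 412.776 / 16.6 + 50
NCE = 24.866 + 50
NCE = 74.866

74.866


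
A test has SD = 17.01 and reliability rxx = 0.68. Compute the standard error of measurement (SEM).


SEM = SD * sqrt(1 - rxx)
SEM = 17.01 * sqrt(1 - 0.68)
SEM = 17.01 * sqrt(0.32) = 17.01 * 0.565685
SEM = 9.6223

9.6223


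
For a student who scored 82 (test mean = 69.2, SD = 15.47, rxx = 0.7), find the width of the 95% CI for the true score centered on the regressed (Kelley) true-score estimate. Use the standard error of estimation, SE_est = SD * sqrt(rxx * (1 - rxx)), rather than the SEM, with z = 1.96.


True score estimate = 0.7*82 + 0.3*69.2 = 78.16
SE_est = SD * sqrt(rxx * (1 - rxx)) = 15.47 * sqrt(0.7 * 0.3) = 15.47 * sqrt(0.21) = 7.089245
CI = T_est +/- z * SE_est, so width = 2 * z * SE_est = 2 * 1.96 * 7.089245
Width = 27.7898

27.7898


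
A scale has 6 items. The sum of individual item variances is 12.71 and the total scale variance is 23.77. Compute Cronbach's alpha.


alpha = (k/(k-1)) * (1 - sum(si^2)/s_total^2)
= (6/5) * (1 - 12.71/23.77)
alpha = 0.5584

0.5584


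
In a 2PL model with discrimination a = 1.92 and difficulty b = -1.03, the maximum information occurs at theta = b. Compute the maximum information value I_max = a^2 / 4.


For 2PL, max info at theta = b = -1.03
I_max = a^2 / 4 = 1.92^2 / 4
= 3.6864 / 4
I_max = 0.9216

0.9216


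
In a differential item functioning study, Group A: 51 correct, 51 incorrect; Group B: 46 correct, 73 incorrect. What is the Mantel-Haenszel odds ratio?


Odds_A = 51/51 = 1.0
Odds_B = 46/73 = 0.6301
OR = Odds_A / Odds_B = 1.0 / 0.6301
Exactly, OR = (51 * 73) / (51 * 46) = 3723 / 2346
OR = 1.587

1.587


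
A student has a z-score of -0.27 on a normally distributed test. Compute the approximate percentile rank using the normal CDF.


CDF(z) = 0.5 * (1 + erf(z/sqrt(2)))
erf(-0.1909) = -0.2128
CDF = 0.3936
Percentile rank = 0.3936 * 100 = 39.36

39.36


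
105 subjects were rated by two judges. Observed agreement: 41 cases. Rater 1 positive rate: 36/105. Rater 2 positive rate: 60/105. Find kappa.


P_o = 41/105 = 0.390476
P_e = (36*60 + 69*45) / 11025 = 0.477551
kappa = (P_o - P_e) / (1 - P_e)
kappa = (0.390476 - 0.477551) / (1 - 0.477551)
kappa = -0.1667

-0.1667


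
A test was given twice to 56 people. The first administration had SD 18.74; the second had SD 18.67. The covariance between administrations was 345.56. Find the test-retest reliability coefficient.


r = cov(X,Y) / (SD_X * SD_Y)
r = 345.56 / (18.74 * 18.67)
r = 345.56 / 349.8758
r = 0.9877

0.9877


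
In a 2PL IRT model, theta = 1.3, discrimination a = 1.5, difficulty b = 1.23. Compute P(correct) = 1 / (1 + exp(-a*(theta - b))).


a*(theta - b) = 1.5 * (1.3 - 1.23) = 0.105
exp(-0.105) = 0.9003
P = 1 / (1 + 0.9003)
P = 0.5262

0.5262


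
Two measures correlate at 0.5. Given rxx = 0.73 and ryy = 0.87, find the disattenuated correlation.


r_corrected = rxy / sqrt(rxx * ryy)
= 0.5 / sqrt(0.73 * 0.87)
= 0.5 / sqrt(0.6351)
= 0.5 / 0.796932
r_corrected = 0.6274

0.6274


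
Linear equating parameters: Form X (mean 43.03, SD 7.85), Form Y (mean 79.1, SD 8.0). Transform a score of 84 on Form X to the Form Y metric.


slope = SD_Y / SD_X = 8.0 / 7.85 ~ 1.0191
intercept = mean_Y - slope * mean_X = 79.1 - (8.0 / 7.85) * 43.03 ~ 35.2478
Y = slope * X + intercept. To avoid rounding drift from the rounded slope/intercept, evaluate the equivalent form Y = mean_Y + SD_Y * (X - mean_X) / SD_X at full precision:
Y = 79.1 + 8.0 * (84 - 43.03) / 7.85
Y = 79.1 + 8.0 * 40.97 / 7.85
Y = 79.1 + 327.76 / 7.85
Y = 79.1 + 41.7529
Y = 120.8529

120.8529


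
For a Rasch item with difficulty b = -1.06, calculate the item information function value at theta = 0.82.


P = 1/(1+exp(-(0.82--1.06))) = 0.8676
I = P*(1-P) = 0.8676 * 0.1324
I = 0.1149

0.1149


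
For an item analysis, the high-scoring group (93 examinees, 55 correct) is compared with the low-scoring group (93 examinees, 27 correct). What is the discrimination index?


p_upper = 55/93 = 0.5914
p_lower = 27/93 = 0.2903
D = 0.5914 - 0.2903 = 0.3011

0.3011


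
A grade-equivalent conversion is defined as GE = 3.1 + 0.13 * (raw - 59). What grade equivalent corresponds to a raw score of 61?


raw - median = 61 - 59 = 2
slope * diff = 0.13 * 2 = 0.26
GE = 3.1 + 0.26
GE = 3.36

3.36


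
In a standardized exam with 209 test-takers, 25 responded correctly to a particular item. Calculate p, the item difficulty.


Item difficulty p = number correct / total examinees
p = 25 / 209
p = 0.1196

0.1196


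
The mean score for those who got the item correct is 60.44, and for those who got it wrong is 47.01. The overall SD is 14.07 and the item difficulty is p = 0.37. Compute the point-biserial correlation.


q = 1 - p = 0.63
rpb = ((M1 - M0) / SD) * sqrt(p * q)
rpb = ((60.44 - 47.01) / 14.07) * sqrt(0.37 * 0.63)
rpb = 0.4608

0.4608


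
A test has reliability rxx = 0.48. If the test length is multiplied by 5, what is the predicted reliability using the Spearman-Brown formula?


r_new = (n * rxx) / (1 + (n-1) * rxx)
r_new = (5 * 0.48) / (1 + 4 * 0.48)
r_new = 2.4 / 2.92
r_new = 0.8219

0.8219


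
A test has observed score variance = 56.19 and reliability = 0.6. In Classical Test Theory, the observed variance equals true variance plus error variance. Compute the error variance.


var_true = rxx * var_obs = 0.6 * 56.19 = 33.714
var_error = var_obs - var_true
var_error = 56.19 - 33.714
var_error = 22.476

22.476


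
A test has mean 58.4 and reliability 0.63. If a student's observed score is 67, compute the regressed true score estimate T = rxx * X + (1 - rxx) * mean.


T_est = rxx * X + (1 - rxx) * mean
T_est = 0.63 * 67 + 0.37 * 58.4
T_est = 42.21 + 21.608
T_est = 63.818

63.818


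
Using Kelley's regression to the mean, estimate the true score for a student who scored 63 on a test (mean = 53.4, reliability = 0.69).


T_est = rxx * X + (1 - rxx) * mean
T_est = 0.69 * 63 + 0.31 * 53.4
T_est = 43.47 + 16.554
T_est = 60.024

60.024


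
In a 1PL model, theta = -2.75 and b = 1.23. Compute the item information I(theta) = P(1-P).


P = 1/(1+exp(-(-2.75-1.23))) = 0.0183
I = P*(1-P) = 0.0183 * 0.9817
I = 0.018

0.018


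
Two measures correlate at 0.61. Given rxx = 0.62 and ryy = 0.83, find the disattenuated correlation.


r_corrected = rxy / sqrt(rxx * ryy)
= 0.61 / sqrt(0.62 * 0.83)
= 0.61 / sqrt(0.5146)
= 0.61 / 0.717356
r_corrected = 0.8503

0.8503


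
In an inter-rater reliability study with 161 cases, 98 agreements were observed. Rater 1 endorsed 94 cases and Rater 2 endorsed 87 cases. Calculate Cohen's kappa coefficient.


P_o = 98/161 = 0.608696
P_e = (94*87 + 67*74) / 25921 = 0.506771
kappa = (P_o - P_e) / (1 - P_e)
kappa = (0.608696 - 0.506771) / (1 - 0.506771)
kappa = 0.2066

0.2066


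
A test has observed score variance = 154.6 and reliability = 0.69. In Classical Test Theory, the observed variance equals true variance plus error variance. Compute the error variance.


var_true = rxx * var_obs = 0.69 * 154.6 = 106.674
var_error = var_obs - var_true
var_error = 154.6 - 106.674
var_error = 47.926

47.926


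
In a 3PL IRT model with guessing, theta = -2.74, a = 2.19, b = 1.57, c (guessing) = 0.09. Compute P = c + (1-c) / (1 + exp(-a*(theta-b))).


logit = 2.19*(-2.74 - 1.57) = -9.4389
P* = 1/(1 + exp(--9.4389)) = 0.0001
P = 0.09 + (1 - 0.09) * 0.0001
P = 0.0901

0.0901


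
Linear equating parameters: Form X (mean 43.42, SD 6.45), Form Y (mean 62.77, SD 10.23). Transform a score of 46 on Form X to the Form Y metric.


slope = SD_Y / SD_X = 10.23 / 6.45 ~ 1.586
intercept = mean_Y - slope * mean_X = 62.77 - (10.23 / 6.45) * 43.42 ~ -6.0961
Y = slope * X + intercept. To avoid rounding drift from the rounded slope/intercept, evaluate the equivalent form Y = mean_Y + SD_Y * (X - mean_X) / SD_X at full precision:
Y = 62.77 + 10.23 * (46 - 43.42) / 6.45
Y = 62.77 + 10.23 * 2.58 / 6.45
Y = 62.77 + 26.3934 / 6.45
Y = 62.77 + 4.092
Y = 66.862

66.862


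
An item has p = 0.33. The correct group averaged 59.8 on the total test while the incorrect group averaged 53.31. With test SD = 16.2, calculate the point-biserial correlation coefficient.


q = 1 - p = 0.67
rpb = ((M1 - M0) / SD) * sqrt(p * q)
rpb = ((59.8 - 53.31) / 16.2) * sqrt(0.33 * 0.67)
rpb = 0.1884

0.1884


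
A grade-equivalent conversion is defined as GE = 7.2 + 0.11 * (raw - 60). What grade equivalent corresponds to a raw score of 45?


raw - median = 45 - 60 = -15
slope * diff = 0.11 * -15 = -1.65
GE = 7.2 + -1.65
GE = 5.55

5.55


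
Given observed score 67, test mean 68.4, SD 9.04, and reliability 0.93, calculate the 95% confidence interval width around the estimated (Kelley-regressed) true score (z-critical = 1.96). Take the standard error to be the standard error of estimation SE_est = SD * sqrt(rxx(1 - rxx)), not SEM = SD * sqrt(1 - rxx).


True score estimate = 0.93*67 + 0.07*68.4 = 67.098
SE_est = SD * sqrt(rxx * (1 - rxx)) = 9.04 * sqrt(0.93 * 0.07) = 9.04 * sqrt(0.0651) = 2.306529
CI = T_est +/- z * SE_est, so width = 2 * z * SE_est = 2 * 1.96 * 2.306529
Width = 9.0416

9.0416


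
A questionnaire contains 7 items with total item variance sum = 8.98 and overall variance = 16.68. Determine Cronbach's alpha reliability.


alpha = (k/(k-1)) * (1 - sum(si^2)/s_total^2)
= (7/6) * (1 - 8.98/16.68)
alpha = 0.5386

0.5386


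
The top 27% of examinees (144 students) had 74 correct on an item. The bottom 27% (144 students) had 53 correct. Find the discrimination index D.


p_upper = 74/144 = 0.5139
p_lower = 53/144 = 0.3681
D = 0.5139 - 0.3681 = 0.1458

0.1458


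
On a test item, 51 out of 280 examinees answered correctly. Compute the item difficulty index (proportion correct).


Item difficulty p = number correct / total examinees
p = 51 / 280
p = 0.1821

0.1821


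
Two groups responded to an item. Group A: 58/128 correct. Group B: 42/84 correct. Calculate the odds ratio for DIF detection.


Odds_A = 58/70 = 0.8286
Odds_B = 42/42 = 1.0
OR = Odds_A / Odds_B = 0.8286 / 1.0
Exactly, OR = (58 * 42) / (70 * 42) = 2436 / 2940
OR = 0.8286

0.8286


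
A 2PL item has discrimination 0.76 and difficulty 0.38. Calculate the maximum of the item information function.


For 2PL, max info at theta = b = 0.38
I_max = a^2 / 4 = 0.76^2 / 4
= 0.5776 / 4
I_max = 0.1444

0.1444


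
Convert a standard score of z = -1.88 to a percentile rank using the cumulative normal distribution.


CDF(z) = 0.5 * (1 + erf(z/sqrt(2)))
erf(-1.3294) = -0.9399
CDF = 0.0301
Percentile rank = 0.0301 * 100 = 3.01

3.01


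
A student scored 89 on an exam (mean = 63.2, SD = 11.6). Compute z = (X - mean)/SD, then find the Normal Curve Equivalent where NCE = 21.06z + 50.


z = (X - mean) / SD = (89 - 63.2) / 11.6
z = 25.8 / 11.6
z = 2.2241
NCE = NCE = 21.06z + 50
Carry z at full precision (z = 25.8 / 11.6) into the conversion:
NCE = 21.06 * (25.8 / 11.6) + 50 = 543.348 / 11.6 + 50
NCE = 46.8403 + 50
NCE = 96.8403

96.8403


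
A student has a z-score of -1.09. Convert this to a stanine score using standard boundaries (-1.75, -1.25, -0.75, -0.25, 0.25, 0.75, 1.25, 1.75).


Stanine boundaries: [-1.75, -1.25, -0.75, -0.25, 0.25, 0.75, 1.25, 1.75]
z = -1.09
Check each boundary:
  z >= -1.75 -> could be stanine 2
  z >= -1.25 -> could be stanine 3
  z < -0.75
  z < -0.25
  z < 0.25
  z < 0.75
  z < 1.25
  z < 1.75
Highest qualifying boundary gives stanine = 3

3


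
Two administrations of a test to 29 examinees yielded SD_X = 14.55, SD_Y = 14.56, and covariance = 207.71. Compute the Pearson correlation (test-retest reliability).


r = cov(X,Y) / (SD_X * SD_Y)
r = 207.71 / (14.55 * 14.56)
r = 207.71 / 211.848
r = 0.9805

0.9805


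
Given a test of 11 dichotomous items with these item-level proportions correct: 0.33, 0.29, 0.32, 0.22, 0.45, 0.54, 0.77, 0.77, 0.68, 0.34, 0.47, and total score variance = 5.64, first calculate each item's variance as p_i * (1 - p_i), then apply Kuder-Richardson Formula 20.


For each item, compute p_i * q_i:
  Item 1: 0.33 * 0.67 = 0.2211
  Item 2: 0.29 * 0.71 = 0.2059
  Item 3: 0.32 * 0.68 = 0.2176
  Item 4: 0.22 * 0.78 = 0.1716
  Item 5: 0.45 * 0.55 = 0.2475
  Item 6: 0.54 * 0.46 = 0.2484
  Item 7: 0.77 * 0.23 = 0.1771
  Item 8: 0.77 * 0.23 = 0.1771
  Item 9: 0.68 * 0.32 = 0.2176
  Item 10: 0.34 * 0.66 = 0.2244
  Item 11: 0.47 * 0.53 = 0.2491
Sum(p_i * q_i) = 0.2211 + 0.2059 + 0.2176 + 0.1716 + 0.2475 + 0.2484 + 0.1771 + 0.1771 + 0.2176 + 0.2244 + 0.2491 = 2.3574
KR-20 = (k/(k-1)) * (1 - Sum(p_i*q_i) / Var_total)
= (11/10) * (1 - 2.3574/5.64)
= 1.1 * 0.582
KR-20 = 0.6402

0.6402


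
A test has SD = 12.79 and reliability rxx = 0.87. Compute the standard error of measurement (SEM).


SEM = SD * sqrt(1 - rxx)
SEM = 12.79 * sqrt(1 - 0.87)
SEM = 12.79 * sqrt(0.13) = 12.79 * 0.360555
SEM = 4.6115

4.6115


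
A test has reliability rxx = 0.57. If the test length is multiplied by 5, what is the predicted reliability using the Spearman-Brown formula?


r_new = (n * rxx) / (1 + (n-1) * rxx)
r_new = (5 * 0.57) / (1 + 4 * 0.57)
r_new = 2.85 / 3.28
r_new = 0.8689

0.8689


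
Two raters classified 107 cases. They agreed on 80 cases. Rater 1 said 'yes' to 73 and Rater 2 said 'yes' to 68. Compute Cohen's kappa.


P_o = 80/107 = 0.747664
P_e = (73*68 + 34*39) / 11449 = 0.549393
kappa = (P_o - P_e) / (1 - P_e)
kappa = (0.747664 - 0.549393) / (1 - 0.549393)
kappa = 0.44

0.44


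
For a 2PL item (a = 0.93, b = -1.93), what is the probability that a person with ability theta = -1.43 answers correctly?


a*(theta - b) = 0.93 * (-1.43 - -1.93) = 0.465
exp(-0.465) = 0.6281
P = 1 / (1 + 0.6281)
P = 0.6142

0.6142


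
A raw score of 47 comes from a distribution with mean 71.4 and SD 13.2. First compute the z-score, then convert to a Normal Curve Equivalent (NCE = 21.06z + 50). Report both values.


z = (X - mean) / SD = (47 - 71.4) / 13.2
z = -24.4 / 13.2
z = -1.8485
NCE = NCE = 21.06z + 50
Carry z at full precision (z = -24.4 / 13.2) into the conversion:
NCE = 21.06 * (-24.4 / 13.2) + 50 = -513.864 / 13.2 + 50
NCE = -38.9291 + 50
NCE = 11.0709

11.0709


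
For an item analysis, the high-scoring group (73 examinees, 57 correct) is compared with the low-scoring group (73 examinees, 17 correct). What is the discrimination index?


p_upper = 57/73 = 0.7808
p_lower = 17/73 = 0.2329
D = 0.7808 - 0.2329 = 0.5479

0.5479


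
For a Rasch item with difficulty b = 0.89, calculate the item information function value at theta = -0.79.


P = 1/(1+exp(-(-0.79-0.89))) = 0.1571
I = P*(1-P) = 0.1571 * 0.8429
I = 0.1324

0.1324


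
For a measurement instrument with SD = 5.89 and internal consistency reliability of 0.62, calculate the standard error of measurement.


SEM = SD * sqrt(1 - rxx)
SEM = 5.89 * sqrt(1 - 0.62)
SEM = 5.89 * sqrt(0.38) = 5.89 * 0.616441
SEM = 3.6308

3.6308


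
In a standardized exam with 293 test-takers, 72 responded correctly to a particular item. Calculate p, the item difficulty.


Item difficulty p = number correct / total examinees
p = 72 / 293
p = 0.2457

0.2457


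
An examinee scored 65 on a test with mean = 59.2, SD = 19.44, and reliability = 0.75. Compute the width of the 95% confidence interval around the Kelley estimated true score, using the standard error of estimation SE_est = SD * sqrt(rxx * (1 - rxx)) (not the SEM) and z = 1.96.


True score estimate = 0.75*65 + 0.25*59.2 = 63.55
SE_est = SD * sqrt(rxx * (1 - rxx)) = 19.44 * sqrt(0.75 * 0.25) = 19.44 * sqrt(0.1875) = 8.417767
CI = T_est +/- z * SE_est, so width = 2 * z * SE_est = 2 * 1.96 * 8.417767
Width = 32.9976

32.9976


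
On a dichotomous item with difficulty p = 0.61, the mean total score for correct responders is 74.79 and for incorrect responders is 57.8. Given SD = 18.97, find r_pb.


q = 1 - p = 0.39
rpb = ((M1 - M0) / SD) * sqrt(p * q)
rpb = ((74.79 - 57.8) / 18.97) * sqrt(0.61 * 0.39)
rpb = 0.4368

0.4368


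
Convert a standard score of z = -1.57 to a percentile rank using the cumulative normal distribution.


CDF(z) = 0.5 * (1 + erf(z/sqrt(2)))
erf(-1.1102) = -0.8836
CDF = 0.0582
Percentile rank = 0.0582 * 100 = 5.82

5.82


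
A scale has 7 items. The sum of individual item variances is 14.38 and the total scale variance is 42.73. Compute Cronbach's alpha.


alpha = (k/(k-1)) * (1 - sum(si^2)/s_total^2)
= (7/6) * (1 - 14.38/42.73)
alpha = 0.774

0.774


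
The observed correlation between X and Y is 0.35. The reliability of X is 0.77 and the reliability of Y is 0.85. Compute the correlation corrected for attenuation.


r_corrected = rxy / sqrt(rxx * ryy)
= 0.35 / sqrt(0.77 * 0.85)
= 0.35 / sqrt(0.6545)
= 0.35 / 0.809012
r_corrected = 0.4326

0.4326


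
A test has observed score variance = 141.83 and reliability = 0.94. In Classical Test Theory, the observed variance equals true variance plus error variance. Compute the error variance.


var_true = rxx * var_obs = 0.94 * 141.83 = 133.3202
var_error = var_obs - var_true
var_error = 141.83 - 133.3202
var_error = 8.5098

8.5098


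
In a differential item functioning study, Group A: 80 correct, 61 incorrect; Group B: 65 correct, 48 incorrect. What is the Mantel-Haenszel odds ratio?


Odds_A = 80/61 = 1.3115
Odds_B = 65/48 = 1.3542
OR = Odds_A / Odds_B = 1.3115 / 1.3542
Exactly, OR = (80 * 48) / (61 * 65) = 3840 / 3965
OR = 0.9685

0.9685


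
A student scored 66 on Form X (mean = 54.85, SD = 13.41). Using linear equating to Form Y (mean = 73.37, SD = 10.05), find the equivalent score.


slope = SD_Y / SD_X = 10.05 / 13.41 ~ 0.7494
intercept = mean_Y - slope * mean_X = 73.37 - (10.05 / 13.41) * 54.85 ~ 32.2632
Y = slope * X + intercept. To avoid rounding drift from the rounded slope/intercept, evaluate the equivalent form Y = mean_Y + SD_Y * (X - mean_X) / SD_X at full precision:
Y = 73.37 + 10.05 * (66 - 54.85) / 13.41
Y = 73.37 + 10.05 * 11.15 / 13.41
Y = 73.37 + 112.0575 / 13.41
Y = 73.37 + 8.3563
Y = 81.7263

81.7263


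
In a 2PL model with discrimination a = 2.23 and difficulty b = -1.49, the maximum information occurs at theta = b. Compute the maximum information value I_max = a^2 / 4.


For 2PL, max info at theta = b = -1.49
I_max = a^2 / 4 = 2.23^2 / 4
= 4.9729 / 4
I_max = 1.2432

1.2432


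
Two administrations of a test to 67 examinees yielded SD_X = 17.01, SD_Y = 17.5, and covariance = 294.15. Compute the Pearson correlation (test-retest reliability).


r = cov(X,Y) / (SD_X * SD_Y)
r = 294.15 / (17.01 * 17.5)
r = 294.15 / 297.675
r = 0.9882

0.9882


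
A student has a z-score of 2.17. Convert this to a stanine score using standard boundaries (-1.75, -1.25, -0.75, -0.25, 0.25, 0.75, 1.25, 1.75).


Stanine boundaries: [-1.75, -1.25, -0.75, -0.25, 0.25, 0.75, 1.25, 1.75]
z = 2.17
Check each boundary:
  z >= -1.75 -> could be stanine 2
  z >= -1.25 -> could be stanine 3
  z >= -0.75 -> could be stanine 4
  z >= -0.25 -> could be stanine 5
  z >= 0.25 -> could be stanine 6
  z >= 0.75 -> could be stanine 7
  z >= 1.25 -> could be stanine 8
  z >= 1.75 -> could be stanine 9
Highest qualifying boundary gives stanine = 9

9


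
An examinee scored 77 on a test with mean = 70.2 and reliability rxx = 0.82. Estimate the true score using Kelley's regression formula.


T_est = rxx * X + (1 - rxx) * mean
T_est = 0.82 * 77 + 0.18 * 70.2
T_est = 63.14 + 12.636
T_est = 75.776

75.776


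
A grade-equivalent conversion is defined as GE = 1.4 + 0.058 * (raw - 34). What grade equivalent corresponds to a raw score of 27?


raw - median = 27 - 34 = -7
slope * diff = 0.058 * -7 = -0.406
GE = 1.4 + -0.406
GE = 0.994

0.994


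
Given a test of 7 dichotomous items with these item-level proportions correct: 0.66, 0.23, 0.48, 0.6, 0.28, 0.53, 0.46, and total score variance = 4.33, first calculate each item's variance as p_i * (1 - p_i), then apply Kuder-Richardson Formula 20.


For each item, compute p_i * q_i:
  Item 1: 0.66 * 0.34 = 0.2244
  Item 2: 0.23 * 0.77 = 0.1771
  Item 3: 0.48 * 0.52 = 0.2496
  Item 4: 0.6 * 0.4 = 0.24
  Item 5: 0.28 * 0.72 = 0.2016
  Item 6: 0.53 * 0.47 = 0.2491
  Item 7: 0.46 * 0.54 = 0.2484
Sum(p_i * q_i) = 0.2244 + 0.1771 + 0.2496 + 0.24 + 0.2016 + 0.2491 + 0.2484 = 1.5902
KR-20 = (k/(k-1)) * (1 - Sum(p_i*q_i) / Var_total)
= (7/6) * (1 - 1.5902/4.33)
= 1.1667 * 0.6327
KR-20 = 0.7382

0.7382


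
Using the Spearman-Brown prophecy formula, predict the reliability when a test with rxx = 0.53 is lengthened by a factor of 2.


r_new = (n * rxx) / (1 + (n-1) * rxx)
r_new = (2 * 0.53) / (1 + 1 * 0.53)
r_new = 1.06 / 1.53
r_new = 0.6928

0.6928


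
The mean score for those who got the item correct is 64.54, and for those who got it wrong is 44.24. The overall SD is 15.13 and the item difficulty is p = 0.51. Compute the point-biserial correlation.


q = 1 - p = 0.49
rpb = ((M1 - M0) / SD) * sqrt(p * q)
rpb = ((64.54 - 44.24) / 15.13) * sqrt(0.51 * 0.49)
rpb = 0.6707

0.6707


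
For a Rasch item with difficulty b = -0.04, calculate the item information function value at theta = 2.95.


P = 1/(1+exp(-(2.95--0.04))) = 0.9521
I = P*(1-P) = 0.9521 * 0.0479
I = 0.0456

0.0456


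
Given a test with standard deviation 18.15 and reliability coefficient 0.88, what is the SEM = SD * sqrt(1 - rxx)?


SEM = SD * sqrt(1 - rxx)
SEM = 18.15 * sqrt(1 - 0.88)
SEM = 18.15 * sqrt(0.12) = 18.15 * 0.34641
SEM = 6.2873

6.2873


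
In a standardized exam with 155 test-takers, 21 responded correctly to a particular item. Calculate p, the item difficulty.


Item difficulty p = number correct / total examinees
p = 21 / 155
p = 0.1355

0.1355


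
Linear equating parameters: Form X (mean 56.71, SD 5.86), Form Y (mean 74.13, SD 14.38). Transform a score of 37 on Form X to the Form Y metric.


slope = SD_Y / SD_X = 14.38 / 5.86 ~ 2.4539
intercept = mean_Y - slope * mean_X = 74.13 - (14.38 / 5.86) * 56.71 ~ -65.0321
Y = slope * X + intercept. To avoid rounding drift from the rounded slope/intercept, evaluate the equivalent form Y = mean_Y + SD_Y * (X - mean_X) / SD_X at full precision:
Y = 74.13 + 14.38 * (37 - 56.71) / 5.86
Y = 74.13 - 14.38 * 19.71 / 5.86
Y = 74.13 - 283.4298 / 5.86
Y = 74.13 - 48.3669
Y = 25.7631

25.7631


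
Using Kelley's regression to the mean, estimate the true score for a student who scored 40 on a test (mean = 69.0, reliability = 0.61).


T_est = rxx * X + (1 - rxx) * mean
T_est = 0.61 * 40 + 0.39 * 69.0
T_est = 24.4 + 26.91
T_est = 51.31

51.31


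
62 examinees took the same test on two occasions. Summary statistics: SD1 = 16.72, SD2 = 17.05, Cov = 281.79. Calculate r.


r = cov(X,Y) / (SD_X * SD_Y)
r = 281.79 / (16.72 * 17.05)
r = 281.79 / 285.076
r = 0.9885

0.9885


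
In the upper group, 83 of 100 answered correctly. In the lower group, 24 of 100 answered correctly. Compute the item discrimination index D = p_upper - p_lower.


p_upper = 83/100 = 0.83
p_lower = 24/100 = 0.24
D = 0.83 - 0.24 = 0.59

0.59


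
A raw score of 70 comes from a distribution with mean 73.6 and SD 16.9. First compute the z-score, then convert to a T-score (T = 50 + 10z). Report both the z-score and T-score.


z = (X - mean) / SD = (70 - 73.6) / 16.9
z = -3.6 / 16.9
z = -0.213
T-score = T = 50 + 10z
Carry z at full precision (z = -3.6 / 16.9) into the conversion:
T-score = 50 + 10 * (-3.6 / 16.9) = 50 + -36 / 16.9
T-score = 50 + -2.1302
T-score = 47.8698

47.8698


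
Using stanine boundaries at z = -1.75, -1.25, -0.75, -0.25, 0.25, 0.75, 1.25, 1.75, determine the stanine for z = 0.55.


Stanine boundaries: [-1.75, -1.25, -0.75, -0.25, 0.25, 0.75, 1.25, 1.75]
z = 0.55
Check each boundary:
  z >= -1.75 -> could be stanine 2
  z >= -1.25 -> could be stanine 3
  z >= -0.75 -> could be stanine 4
  z >= -0.25 -> could be stanine 5
  z >= 0.25 -> could be stanine 6
  z < 0.75
  z < 1.25
  z < 1.75
Highest qualifying boundary gives stanine = 6

6


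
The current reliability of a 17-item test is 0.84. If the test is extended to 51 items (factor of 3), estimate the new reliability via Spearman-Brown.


r_new = (n * rxx) / (1 + (n-1) * rxx)
r_new = (3 * 0.84) / (1 + 2 * 0.84)
r_new = 2.52 / 2.68
r_new = 0.9403

0.9403


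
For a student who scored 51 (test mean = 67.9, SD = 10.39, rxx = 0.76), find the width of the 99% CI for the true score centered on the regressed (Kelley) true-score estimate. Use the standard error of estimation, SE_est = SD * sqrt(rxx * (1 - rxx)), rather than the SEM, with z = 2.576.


True score estimate = 0.76*51 + 0.24*67.9 = 55.056
SE_est = SD * sqrt(rxx * (1 - rxx)) = 10.39 * sqrt(0.76 * 0.24) = 10.39 * sqrt(0.1824) = 4.437394
CI = T_est +/- z * SE_est, so width = 2 * z * SE_est = 2 * 2.576 * 4.437394
Width = 22.8615

22.8615


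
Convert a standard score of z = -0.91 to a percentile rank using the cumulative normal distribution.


CDF(z) = 0.5 * (1 + erf(z/sqrt(2)))
erf(-0.6435) = -0.6372
CDF = 0.1814
Percentile rank = 0.1814 * 100 = 18.14

18.14


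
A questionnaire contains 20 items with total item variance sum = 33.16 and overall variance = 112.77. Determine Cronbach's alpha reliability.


alpha = (k/(k-1)) * (1 - sum(si^2)/s_total^2)
= (20/19) * (1 - 33.16/112.77)
alpha = 0.7431

0.7431


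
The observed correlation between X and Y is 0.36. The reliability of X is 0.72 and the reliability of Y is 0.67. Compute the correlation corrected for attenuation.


r_corrected = rxy / sqrt(rxx * ryy)
= 0.36 / sqrt(0.72 * 0.67)
= 0.36 / sqrt(0.4824)
= 0.36 / 0.69455
r_corrected = 0.5183

0.5183


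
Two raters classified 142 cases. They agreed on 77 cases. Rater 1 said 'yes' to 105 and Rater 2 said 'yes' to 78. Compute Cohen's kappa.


P_o = 77/142 = 0.542254
P_e = (105*78 + 37*64) / 20164 = 0.523606
kappa = (P_o - P_e) / (1 - P_e)
kappa = (0.542254 - 0.523606) / (1 - 0.523606)
kappa = 0.0391

0.0391


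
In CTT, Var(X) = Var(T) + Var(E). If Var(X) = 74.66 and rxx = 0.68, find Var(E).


var_true = rxx * var_obs = 0.68 * 74.66 = 50.7688
var_error = var_obs - var_true
var_error = 74.66 - 50.7688
var_error = 23.8912

23.8912


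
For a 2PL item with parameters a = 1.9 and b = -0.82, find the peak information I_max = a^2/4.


For 2PL, max info at theta = b = -0.82
I_max = a^2 / 4 = 1.9^2 / 4
= 3.61 / 4
I_max = 0.9025

0.9025


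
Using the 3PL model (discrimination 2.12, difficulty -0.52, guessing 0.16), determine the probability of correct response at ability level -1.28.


logit = 2.12*(-1.28 - -0.52) = -1.6112
P* = 1/(1 + exp(--1.6112)) = 0.1664
P = 0.16 + (1 - 0.16) * 0.1664
P = 0.2998

0.2998


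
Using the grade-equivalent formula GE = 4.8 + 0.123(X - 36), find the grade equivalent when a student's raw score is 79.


raw - median = 79 - 36 = 43
slope * diff = 0.123 * 43 = 5.289
GE = 4.8 + 5.289
GE = 10.089

10.089


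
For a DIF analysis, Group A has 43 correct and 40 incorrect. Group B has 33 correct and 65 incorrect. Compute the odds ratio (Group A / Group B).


Odds_A = 43/40 = 1.075
Odds_B = 33/65 = 0.5077
OR = Odds_A / Odds_B = 1.075 / 0.5077
Exactly, OR = (43 * 65) / (40 * 33) = 2795 / 1320
OR = 2.1174

2.1174


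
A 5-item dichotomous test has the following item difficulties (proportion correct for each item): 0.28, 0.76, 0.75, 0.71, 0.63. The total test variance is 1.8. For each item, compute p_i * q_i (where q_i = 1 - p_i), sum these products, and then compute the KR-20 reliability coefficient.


For each item, compute p_i * q_i:
  Item 1: 0.28 * 0.72 = 0.2016
  Item 2: 0.76 * 0.24 = 0.1824
  Item 3: 0.75 * 0.25 = 0.1875
  Item 4: 0.71 * 0.29 = 0.2059
  Item 5: 0.63 * 0.37 = 0.2331
Sum(p_i * q_i) = 0.2016 + 0.1824 + 0.1875 + 0.2059 + 0.2331 = 1.0105
KR-20 = (k/(k-1)) * (1 - Sum(p_i*q_i) / Var_total)
= (5/4) * (1 - 1.0105/1.8)
= 1.25 * 0.4386
KR-20 = 0.5483

0.5483


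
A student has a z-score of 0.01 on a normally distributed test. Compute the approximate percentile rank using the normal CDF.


CDF(z) = 0.5 * (1 + erf(z/sqrt(2)))
erf(0.0071) = 0.008
CDF = 0.504
Percentile rank = 0.504 * 100 = 50.4

50.4


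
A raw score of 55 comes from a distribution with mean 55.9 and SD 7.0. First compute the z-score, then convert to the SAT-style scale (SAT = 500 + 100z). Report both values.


z = (X - mean) / SD = (55 - 55.9) / 7.0
z = -0.9 / 7.0
z = -0.1286
SAT-scale = SAT = 500 + 100z
Carry z at full precision (z = -0.9 / 7.0) into the conversion:
SAT-scale = 500 + 100 * (-0.9 / 7.0) = 500 + -90 / 7.0
SAT-scale = 500 + -12.8571
SAT-scale = 487.1429

487.1429


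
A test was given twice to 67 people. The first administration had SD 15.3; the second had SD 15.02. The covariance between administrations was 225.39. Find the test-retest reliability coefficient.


r = cov(X,Y) / (SD_X * SD_Y)
r = 225.39 / (15.3 * 15.02)
r = 225.39 / 229.806
r = 0.9808

0.9808


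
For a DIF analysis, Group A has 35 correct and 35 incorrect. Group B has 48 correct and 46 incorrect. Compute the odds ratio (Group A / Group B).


Odds_A = 35/35 = 1.0
Odds_B = 48/46 = 1.0435
OR = Odds_A / Odds_B = 1.0 / 1.0435
Exactly, OR = (35 * 46) / (35 * 48) = 1610 / 1680
OR = 0.9583

0.9583


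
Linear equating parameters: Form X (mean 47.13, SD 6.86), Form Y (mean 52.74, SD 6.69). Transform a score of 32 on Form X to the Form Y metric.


slope = SD_Y / SD_X = 6.69 / 6.86 ~ 0.9752
intercept = mean_Y - slope * mean_X = 52.74 - (6.69 / 6.86) * 47.13 ~ 6.7779
Y = slope * X + intercept. To avoid rounding drift from the rounded slope/intercept, evaluate the equivalent form Y = mean_Y + SD_Y * (X - mean_X) / SD_X at full precision:
Y = 52.74 + 6.69 * (32 - 47.13) / 6.86
Y = 52.74 - 6.69 * 15.13 / 6.86
Y = 52.74 - 101.2197 / 6.86
Y = 52.74 - 14.7551
Y = 37.9849

37.9849


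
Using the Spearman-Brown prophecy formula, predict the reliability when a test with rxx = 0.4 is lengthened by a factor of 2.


r_new = (n * rxx) / (1 + (n-1) * rxx)
r_new = (2 * 0.4) / (1 + 1 * 0.4)
r_new = 0.8 / 1.4
r_new = 0.5714

0.5714


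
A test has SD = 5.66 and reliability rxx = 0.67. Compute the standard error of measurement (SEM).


SEM = SD * sqrt(1 - rxx)
SEM = 5.66 * sqrt(1 - 0.67)
SEM = 5.66 * sqrt(0.33) = 5.66 * 0.574456
SEM = 3.2514

3.2514


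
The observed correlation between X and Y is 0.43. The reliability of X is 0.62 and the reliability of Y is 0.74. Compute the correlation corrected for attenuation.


r_corrected = rxy / sqrt(rxx * ryy)
= 0.43 / sqrt(0.62 * 0.74)
= 0.43 / sqrt(0.4588)
= 0.43 / 0.677348
r_corrected = 0.6348

0.6348


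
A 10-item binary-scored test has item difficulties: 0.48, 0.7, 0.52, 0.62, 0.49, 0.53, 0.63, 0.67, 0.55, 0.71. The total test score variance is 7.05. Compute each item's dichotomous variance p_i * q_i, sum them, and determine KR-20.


For each item, compute p_i * q_i:
  Item 1: 0.48 * 0.52 = 0.2496
  Item 2: 0.7 * 0.3 = 0.21
  Item 3: 0.52 * 0.48 = 0.2496
  Item 4: 0.62 * 0.38 = 0.2356
  Item 5: 0.49 * 0.51 = 0.2499
  Item 6: 0.53 * 0.47 = 0.2491
  Item 7: 0.63 * 0.37 = 0.2331
  Item 8: 0.67 * 0.33 = 0.2211
  Item 9: 0.55 * 0.45 = 0.2475
  Item 10: 0.71 * 0.29 = 0.2059
Sum(p_i * q_i) = 0.2496 + 0.21 + 0.2496 + 0.2356 + 0.2499 + 0.2491 + 0.2331 + 0.2211 + 0.2475 + 0.2059 = 2.3514
KR-20 = (k/(k-1)) * (1 - Sum(p_i*q_i) / Var_total)
= (10/9) * (1 - 2.3514/7.05)
= 1.1111 * 0.6665
KR-20 = 0.7405

0.7405


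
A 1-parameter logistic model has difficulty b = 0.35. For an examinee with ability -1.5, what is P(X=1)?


theta - b = -1.5 - 0.35 = -1.85
exp(-(theta - b)) = exp(1.85) = 6.3598
P = 1 / (1 + 6.3598)
P = 0.1359

0.1359


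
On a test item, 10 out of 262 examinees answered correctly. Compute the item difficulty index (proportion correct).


Item difficulty p = number correct / total examinees
p = 10 / 262
p = 0.0382

0.0382


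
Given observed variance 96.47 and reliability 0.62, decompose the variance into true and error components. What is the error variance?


var_true = rxx * var_obs = 0.62 * 96.47 = 59.8114
var_error = var_obs - var_true
var_error = 96.47 - 59.8114
var_error = 36.6586

36.6586


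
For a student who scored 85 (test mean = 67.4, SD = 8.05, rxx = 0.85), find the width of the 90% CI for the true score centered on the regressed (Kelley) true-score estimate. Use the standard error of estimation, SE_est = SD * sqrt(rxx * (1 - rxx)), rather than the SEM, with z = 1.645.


True score estimate = 0.85*85 + 0.15*67.4 = 82.36
SE_est = SD * sqrt(rxx * (1 - rxx)) = 8.05 * sqrt(0.85 * 0.15) = 8.05 * sqrt(0.1275) = 2.874425
CI = T_est +/- z * SE_est, so width = 2 * z * SE_est = 2 * 1.645 * 2.874425
Width = 9.4569

9.4569


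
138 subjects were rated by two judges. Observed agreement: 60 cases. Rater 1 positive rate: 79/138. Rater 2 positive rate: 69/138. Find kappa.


P_o = 60/138 = 0.434783
P_e = (79*69 + 59*69) / 19044 = 0.5
kappa = (P_o - P_e) / (1 - P_e)
kappa = (0.434783 - 0.5) / (1 - 0.5)
kappa = -0.1304

-0.1304


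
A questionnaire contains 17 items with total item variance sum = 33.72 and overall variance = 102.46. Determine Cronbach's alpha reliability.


alpha = (k/(k-1)) * (1 - sum(si^2)/s_total^2)
= (17/16) * (1 - 33.72/102.46)
alpha = 0.7128

0.7128


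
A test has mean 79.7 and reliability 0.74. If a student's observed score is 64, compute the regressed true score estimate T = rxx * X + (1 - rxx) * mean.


T_est = rxx * X + (1 - rxx) * mean
T_est = 0.74 * 64 + 0.26 * 79.7
T_est = 47.36 + 20.722
T_est = 68.082

68.082


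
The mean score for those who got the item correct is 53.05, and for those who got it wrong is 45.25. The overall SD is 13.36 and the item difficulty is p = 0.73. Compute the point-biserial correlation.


q = 1 - p = 0.27
rpb = ((M1 - M0) / SD) * sqrt(p * q)
rpb = ((53.05 - 45.25) / 13.36) * sqrt(0.73 * 0.27)
rpb = 0.2592

0.2592


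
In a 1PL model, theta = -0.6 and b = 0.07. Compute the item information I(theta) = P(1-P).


P = 1/(1+exp(-(-0.6-0.07))) = 0.3385
I = P*(1-P) = 0.3385 * 0.6615
I = 0.2239

0.2239


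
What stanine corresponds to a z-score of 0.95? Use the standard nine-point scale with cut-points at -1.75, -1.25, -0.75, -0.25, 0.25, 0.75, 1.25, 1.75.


Stanine boundaries: [-1.75, -1.25, -0.75, -0.25, 0.25, 0.75, 1.25, 1.75]
z = 0.95
Check each boundary:
  z >= -1.75 -> could be stanine 2
  z >= -1.25 -> could be stanine 3
  z >= -0.75 -> could be stanine 4
  z >= -0.25 -> could be stanine 5
  z >= 0.25 -> could be stanine 6
  z >= 0.75 -> could be stanine 7
  z < 1.25
  z < 1.75
Highest qualifying boundary gives stanine = 7

7


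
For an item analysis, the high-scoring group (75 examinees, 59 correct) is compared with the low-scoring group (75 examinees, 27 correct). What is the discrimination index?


p_upper = 59/75 = 0.7867
p_lower = 27/75 = 0.36
D = 0.7867 - 0.36 = 0.4267

0.4267
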